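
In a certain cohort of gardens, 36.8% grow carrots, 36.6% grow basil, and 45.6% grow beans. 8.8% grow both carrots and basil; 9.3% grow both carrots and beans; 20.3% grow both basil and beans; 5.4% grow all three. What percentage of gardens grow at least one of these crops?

Using inclusion–exclusion:
P(≥1) = 36.8 + 36.6 + 45.6 − 8.8 − 9.3 − 20.3 + 5.4 = 86.0%

86.0%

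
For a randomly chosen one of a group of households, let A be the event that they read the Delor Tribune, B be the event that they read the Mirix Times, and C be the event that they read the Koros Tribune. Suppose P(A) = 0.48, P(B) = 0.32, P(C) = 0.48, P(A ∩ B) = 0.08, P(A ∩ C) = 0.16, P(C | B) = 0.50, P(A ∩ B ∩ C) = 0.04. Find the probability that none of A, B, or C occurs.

P(B ∩ C) = P(B)·P(C|B) = 0.32 × 0.50 = 0.16
P(A ∪ B ∪ C) = 0.48 + 0.32 + 0.48 − 0.08 − 0.16 − 0.16 + 0.04 = 0.92
P(none) = 1 − 0.92 = 0.08

0.08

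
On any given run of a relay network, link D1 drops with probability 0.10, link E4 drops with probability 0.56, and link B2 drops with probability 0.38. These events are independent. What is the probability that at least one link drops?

0.75448

P(none) = (1 − 0.10) × (1 − 0.56) × (1 − 0.38) = 0.90 × 0.44 × 0.62 = 0.24552
P(at least one) = 1 − 0.24552 = 0.75448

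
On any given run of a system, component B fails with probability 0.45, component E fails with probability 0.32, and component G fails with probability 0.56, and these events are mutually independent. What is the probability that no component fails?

0.16456

Independence gives P(none) = ∏(1 − pᵢ).
P(none) = (1 − 0.45) × (1 − 0.32) × (1 − 0.56) = 0.55 × 0.68 × 0.44 = 0.16456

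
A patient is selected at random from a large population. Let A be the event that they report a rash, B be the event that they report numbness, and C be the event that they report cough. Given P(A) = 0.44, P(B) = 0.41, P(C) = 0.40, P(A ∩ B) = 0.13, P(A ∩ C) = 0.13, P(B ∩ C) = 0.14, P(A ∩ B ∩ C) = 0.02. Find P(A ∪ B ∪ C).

0.87

Using inclusion–exclusion:
P(A ∪ B ∪ C) = 0.44 + 0.41 + 0.40 − 0.13 − 0.13 − 0.14 + 0.02 = 0.87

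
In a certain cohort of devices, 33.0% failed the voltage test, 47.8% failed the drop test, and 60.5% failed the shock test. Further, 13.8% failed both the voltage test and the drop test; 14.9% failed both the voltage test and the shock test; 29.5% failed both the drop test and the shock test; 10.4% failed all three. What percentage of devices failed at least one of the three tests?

93.5%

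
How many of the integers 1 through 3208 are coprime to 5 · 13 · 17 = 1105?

floor(3208/5) + floor(3208/13) + floor(3208/17) − floor(3208/65) − floor(3208/85) − floor(3208/221) + floor(3208/1105) = 641 + 246 + 188 − 49 − 37 − 14 + 2 = 977
3208 − 977 = 2231

2231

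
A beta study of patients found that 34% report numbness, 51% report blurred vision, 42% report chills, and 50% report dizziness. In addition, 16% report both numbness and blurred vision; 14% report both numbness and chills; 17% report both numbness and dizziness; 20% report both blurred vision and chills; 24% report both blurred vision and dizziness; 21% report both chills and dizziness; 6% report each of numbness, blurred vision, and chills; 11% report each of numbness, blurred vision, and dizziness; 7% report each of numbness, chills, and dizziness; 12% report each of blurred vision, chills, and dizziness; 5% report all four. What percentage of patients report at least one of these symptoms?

96%

Inclusion–exclusion gives
P(union) = 34 + 51 + 42 + 50 − 16 − 14 − 17 − 20 − 24 − 21 + 6 + 11 + 7 + 12 − 5 = 96%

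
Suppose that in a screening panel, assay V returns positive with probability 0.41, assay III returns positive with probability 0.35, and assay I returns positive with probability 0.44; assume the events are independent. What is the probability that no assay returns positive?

0.21476

P(none) = (1 − 0.41) × (1 − 0.35) × (1 − 0.44) = 0.59 × 0.65 × 0.56 = 0.21476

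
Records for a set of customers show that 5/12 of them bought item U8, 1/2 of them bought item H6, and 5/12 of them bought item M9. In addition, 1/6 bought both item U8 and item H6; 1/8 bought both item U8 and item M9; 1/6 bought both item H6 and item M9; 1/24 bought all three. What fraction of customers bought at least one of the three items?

Apply inclusion-exclusion:
P(union) = 5/12 + 1/2 + 5/12 − 1/6 − 1/8 − 1/6 + 1/24 = 11/12

11/12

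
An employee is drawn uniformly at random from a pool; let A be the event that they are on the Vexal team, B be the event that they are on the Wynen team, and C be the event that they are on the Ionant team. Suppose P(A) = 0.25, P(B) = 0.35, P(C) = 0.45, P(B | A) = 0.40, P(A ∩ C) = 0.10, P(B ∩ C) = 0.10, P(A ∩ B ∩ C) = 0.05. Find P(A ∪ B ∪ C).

P(A ∩ B) = P(A)·P(B|A) = 0.25 × 0.40 = 0.10
By inclusion–exclusion:
P(A ∪ B ∪ C) = 0.25 + 0.35 + 0.45 − 0.10 − 0.10 − 0.10 + 0.05 = 0.80

0.80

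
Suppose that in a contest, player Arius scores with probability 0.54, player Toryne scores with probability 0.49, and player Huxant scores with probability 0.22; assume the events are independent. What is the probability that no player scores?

0.182988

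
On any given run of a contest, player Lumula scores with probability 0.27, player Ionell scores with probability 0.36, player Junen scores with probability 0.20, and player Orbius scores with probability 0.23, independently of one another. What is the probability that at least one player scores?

P(none) = (1 − 0.27) × (1 − 0.36) × (1 − 0.20) × (1 − 0.23) = 0.73 × 0.64 × 0.80 × 0.77 = 0.2877952
P(at least one) = 1 − 0.2877952 = 0.7122048

0.7122048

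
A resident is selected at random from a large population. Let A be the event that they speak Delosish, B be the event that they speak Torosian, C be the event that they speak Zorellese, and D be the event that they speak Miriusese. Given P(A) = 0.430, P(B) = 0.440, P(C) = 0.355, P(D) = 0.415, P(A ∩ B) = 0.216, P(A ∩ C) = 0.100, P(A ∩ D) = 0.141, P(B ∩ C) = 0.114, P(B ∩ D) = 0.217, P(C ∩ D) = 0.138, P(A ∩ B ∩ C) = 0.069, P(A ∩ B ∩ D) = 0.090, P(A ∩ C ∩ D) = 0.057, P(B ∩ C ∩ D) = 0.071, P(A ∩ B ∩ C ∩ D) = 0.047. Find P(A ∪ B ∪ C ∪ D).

P(A ∪ B ∪ C ∪ D) = 0.430 + 0.440 + 0.355 + 0.415 − 0.216 − 0.100 − 0.141 − 0.114 − 0.217 − 0.138 + 0.069 + 0.090 + 0.057 + 0.071 − 0.047 = 0.954

0.954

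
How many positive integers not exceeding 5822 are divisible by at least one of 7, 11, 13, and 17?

1880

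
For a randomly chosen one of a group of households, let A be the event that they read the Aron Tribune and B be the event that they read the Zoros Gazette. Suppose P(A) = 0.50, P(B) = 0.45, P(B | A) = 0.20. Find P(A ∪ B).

0.85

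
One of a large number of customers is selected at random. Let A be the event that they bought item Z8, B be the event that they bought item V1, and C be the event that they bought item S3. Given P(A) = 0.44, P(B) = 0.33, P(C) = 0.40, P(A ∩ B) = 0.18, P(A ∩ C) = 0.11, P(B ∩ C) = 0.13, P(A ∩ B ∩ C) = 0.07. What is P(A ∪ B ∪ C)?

0.82

By inclusion–exclusion:
P(A ∪ B ∪ C) = 0.44 + 0.33 + 0.40 − 0.18 − 0.11 − 0.13 + 0.07 = 0.82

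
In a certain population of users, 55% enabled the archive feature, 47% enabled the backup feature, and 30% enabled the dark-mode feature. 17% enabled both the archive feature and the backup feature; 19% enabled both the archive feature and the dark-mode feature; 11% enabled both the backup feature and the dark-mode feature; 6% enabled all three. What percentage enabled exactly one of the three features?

P(exactly one) = 55 + 47 + 30 − 2·17 − 2·19 − 2·11 + 3·6 = 56%

56%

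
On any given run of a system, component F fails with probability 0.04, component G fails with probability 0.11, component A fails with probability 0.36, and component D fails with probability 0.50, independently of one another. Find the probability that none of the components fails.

0.273408

Independence gives P(none) = ∏(1 − pᵢ).
P(none) = (1 − 0.04) × (1 − 0.11) × (1 − 0.36) × (1 − 0.50) = 0.96 × 0.89 × 0.64 × 0.50 = 0.273408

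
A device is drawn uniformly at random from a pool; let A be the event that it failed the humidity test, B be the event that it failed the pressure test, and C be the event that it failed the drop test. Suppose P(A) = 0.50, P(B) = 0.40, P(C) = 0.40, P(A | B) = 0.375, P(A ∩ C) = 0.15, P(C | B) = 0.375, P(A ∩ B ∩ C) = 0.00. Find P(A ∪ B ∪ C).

0.85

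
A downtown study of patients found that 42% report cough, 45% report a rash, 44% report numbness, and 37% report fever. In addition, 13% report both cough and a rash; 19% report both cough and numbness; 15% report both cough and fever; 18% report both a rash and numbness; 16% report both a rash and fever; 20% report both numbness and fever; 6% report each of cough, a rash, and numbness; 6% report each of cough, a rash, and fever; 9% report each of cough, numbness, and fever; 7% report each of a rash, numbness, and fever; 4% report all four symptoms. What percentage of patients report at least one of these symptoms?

91%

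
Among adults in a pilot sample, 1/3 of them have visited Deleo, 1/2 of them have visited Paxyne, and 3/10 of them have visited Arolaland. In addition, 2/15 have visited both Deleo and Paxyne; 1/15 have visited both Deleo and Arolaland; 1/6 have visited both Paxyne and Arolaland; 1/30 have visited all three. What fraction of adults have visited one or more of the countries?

By inclusion-exclusion,
P(union) = 1/3 + 1/2 + 3/10 − 2/15 − 1/15 − 1/6 + 1/30 = 4/5

4/5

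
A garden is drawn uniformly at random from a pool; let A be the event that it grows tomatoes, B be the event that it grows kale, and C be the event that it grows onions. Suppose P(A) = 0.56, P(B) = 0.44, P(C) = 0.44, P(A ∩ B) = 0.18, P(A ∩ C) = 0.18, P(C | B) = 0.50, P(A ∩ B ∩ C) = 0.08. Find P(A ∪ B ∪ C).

P(B ∩ C) = P(B)·P(C|B) = 0.44 × 0.50 = 0.22
By inclusion–exclusion:
P(A ∪ B ∪ C) = 0.56 + 0.44 + 0.44 − 0.18 − 0.18 − 0.22 + 0.08 = 0.94

0.94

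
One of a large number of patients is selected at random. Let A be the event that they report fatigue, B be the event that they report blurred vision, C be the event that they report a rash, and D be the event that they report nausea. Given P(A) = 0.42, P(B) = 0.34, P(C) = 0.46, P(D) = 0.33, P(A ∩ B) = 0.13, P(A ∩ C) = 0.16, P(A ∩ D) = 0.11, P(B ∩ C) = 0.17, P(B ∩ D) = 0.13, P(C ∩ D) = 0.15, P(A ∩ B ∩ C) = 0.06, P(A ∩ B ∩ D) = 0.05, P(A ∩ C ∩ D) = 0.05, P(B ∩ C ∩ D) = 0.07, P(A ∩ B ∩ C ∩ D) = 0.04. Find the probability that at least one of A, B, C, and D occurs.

0.89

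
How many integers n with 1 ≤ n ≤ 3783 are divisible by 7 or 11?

834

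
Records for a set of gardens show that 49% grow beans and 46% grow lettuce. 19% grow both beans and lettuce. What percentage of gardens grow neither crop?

24%

Using inclusion–exclusion:
P(union) = 49 + 46 − 19 = 76%
P(none) = 100% − 76% = 24%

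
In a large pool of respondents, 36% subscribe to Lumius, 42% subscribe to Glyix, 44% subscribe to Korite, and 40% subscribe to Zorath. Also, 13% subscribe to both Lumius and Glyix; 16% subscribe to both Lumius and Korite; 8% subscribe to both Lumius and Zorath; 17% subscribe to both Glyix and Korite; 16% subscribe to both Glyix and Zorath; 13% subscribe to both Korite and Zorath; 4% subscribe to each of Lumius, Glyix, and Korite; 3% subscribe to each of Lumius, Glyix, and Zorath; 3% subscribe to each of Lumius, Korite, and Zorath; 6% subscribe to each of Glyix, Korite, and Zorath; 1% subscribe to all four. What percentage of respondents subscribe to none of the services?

Inclusion–exclusion gives
P(≥1) = 36 + 42 + 44 + 40 − 13 − 16 − 8 − 17 − 16 − 13 + 4 + 3 + 3 + 6 − 1 = 94%
P(none) = 100% − 94% = 6%

6%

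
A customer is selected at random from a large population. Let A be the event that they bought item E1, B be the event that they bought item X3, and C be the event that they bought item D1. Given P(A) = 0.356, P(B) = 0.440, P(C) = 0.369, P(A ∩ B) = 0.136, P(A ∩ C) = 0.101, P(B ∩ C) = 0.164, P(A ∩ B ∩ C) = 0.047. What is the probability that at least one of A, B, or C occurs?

0.811

By inclusion-exclusion,
P(A ∪ B ∪ C) = 0.356 + 0.440 + 0.369 − 0.136 − 0.101 − 0.164 + 0.047 = 0.811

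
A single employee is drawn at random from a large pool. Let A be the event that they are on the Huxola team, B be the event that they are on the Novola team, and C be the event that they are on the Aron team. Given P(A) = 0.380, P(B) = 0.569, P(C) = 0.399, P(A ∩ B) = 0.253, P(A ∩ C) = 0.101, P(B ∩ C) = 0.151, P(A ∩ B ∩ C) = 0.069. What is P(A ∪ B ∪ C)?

By inclusion–exclusion:
P(A ∪ B ∪ C) = 0.380 + 0.569 + 0.399 − 0.253 − 0.101 − 0.151 + 0.069 = 0.912

0.912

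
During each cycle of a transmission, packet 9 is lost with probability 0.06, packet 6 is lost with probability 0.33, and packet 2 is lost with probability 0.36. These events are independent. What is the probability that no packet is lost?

P(none) = (1 − 0.06) × (1 − 0.33) × (1 − 0.36) = 0.94 × 0.67 × 0.64 = 0.403072

0.403072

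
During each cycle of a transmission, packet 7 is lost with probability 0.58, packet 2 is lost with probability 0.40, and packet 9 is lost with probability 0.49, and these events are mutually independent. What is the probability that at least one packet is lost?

0.87148

P(none) = (1 − 0.58) × (1 − 0.40) × (1 − 0.49) = 0.42 × 0.60 × 0.51 = 0.12852
P(at least one) = 1 − 0.12852 = 0.87148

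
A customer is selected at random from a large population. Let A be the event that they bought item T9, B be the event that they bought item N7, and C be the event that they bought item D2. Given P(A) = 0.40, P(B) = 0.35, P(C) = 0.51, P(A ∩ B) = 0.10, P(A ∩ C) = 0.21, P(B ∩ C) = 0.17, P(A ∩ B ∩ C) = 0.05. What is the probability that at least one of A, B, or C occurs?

0.83

Apply inclusion-exclusion:
P(A ∪ B ∪ C) = 0.40 + 0.35 + 0.51 − 0.10 − 0.21 − 0.17 + 0.05 = 0.83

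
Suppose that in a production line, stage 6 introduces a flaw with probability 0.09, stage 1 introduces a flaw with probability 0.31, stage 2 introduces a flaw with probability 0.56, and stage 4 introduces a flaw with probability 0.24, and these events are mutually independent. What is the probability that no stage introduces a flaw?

Independence gives P(none) = ∏(1 − pᵢ).
P(none) = (1 − 0.09) × (1 − 0.31) × (1 − 0.56) × (1 − 0.24) = 0.91 × 0.69 × 0.44 × 0.76 = 0.20996976

0.20996976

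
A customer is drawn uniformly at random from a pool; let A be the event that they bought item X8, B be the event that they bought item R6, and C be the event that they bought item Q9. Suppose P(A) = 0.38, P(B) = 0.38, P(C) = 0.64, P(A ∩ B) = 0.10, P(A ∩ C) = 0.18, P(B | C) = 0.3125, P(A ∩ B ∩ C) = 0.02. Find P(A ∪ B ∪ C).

0.94

P(B ∩ C) = P(C)·P(B|C) = 0.64 × 0.3125 = 0.20
By inclusion–exclusion:
P(A ∪ B ∪ C) = 0.38 + 0.38 + 0.64 − 0.10 − 0.18 − 0.20 + 0.02 = 0.94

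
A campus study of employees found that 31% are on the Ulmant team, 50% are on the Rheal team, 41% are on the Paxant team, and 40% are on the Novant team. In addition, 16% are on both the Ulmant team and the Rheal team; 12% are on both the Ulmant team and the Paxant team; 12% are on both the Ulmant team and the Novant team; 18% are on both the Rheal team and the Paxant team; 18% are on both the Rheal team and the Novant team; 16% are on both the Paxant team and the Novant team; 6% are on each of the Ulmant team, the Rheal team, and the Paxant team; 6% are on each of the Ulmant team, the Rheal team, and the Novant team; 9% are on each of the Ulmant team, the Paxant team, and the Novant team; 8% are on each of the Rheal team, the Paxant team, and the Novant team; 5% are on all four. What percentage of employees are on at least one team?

94%

Using inclusion–exclusion:
P(≥1) = 31 + 50 + 41 + 40 − 16 − 12 − 12 − 18 − 18 − 16 + 6 + 6 + 9 + 8 − 5 = 94%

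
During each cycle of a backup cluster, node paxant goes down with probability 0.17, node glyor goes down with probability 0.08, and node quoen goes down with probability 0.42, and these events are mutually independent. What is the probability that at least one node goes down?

0.557112

Since the events are independent, P(none) is the product of the individual non-occurrence probabilities.
P(none) = (1 − 0.17) × (1 − 0.08) × (1 − 0.42) = 0.83 × 0.92 × 0.58 = 0.442888
P(at least one) = 1 − 0.442888 = 0.557112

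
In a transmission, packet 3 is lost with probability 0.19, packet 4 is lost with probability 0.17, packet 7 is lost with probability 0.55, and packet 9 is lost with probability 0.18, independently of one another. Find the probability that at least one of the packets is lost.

0.7519213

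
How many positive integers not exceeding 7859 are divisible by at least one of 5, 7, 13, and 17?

3177

Using inclusion–exclusion:
1571 + 1122 + 604 + 462 − 224 − 120 − 92 − 86 − 66 − 35 + 17 + 13 + 7 + 5 − 1 = 3177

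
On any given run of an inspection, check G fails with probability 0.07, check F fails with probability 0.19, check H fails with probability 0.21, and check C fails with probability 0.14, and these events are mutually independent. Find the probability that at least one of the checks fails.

0.48820798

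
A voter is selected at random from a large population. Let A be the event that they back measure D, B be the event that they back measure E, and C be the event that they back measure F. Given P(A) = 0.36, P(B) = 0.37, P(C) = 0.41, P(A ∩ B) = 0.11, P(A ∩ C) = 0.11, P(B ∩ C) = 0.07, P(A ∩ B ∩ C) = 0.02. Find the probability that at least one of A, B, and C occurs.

P(A ∪ B ∪ C) = 0.36 + 0.37 + 0.41 − 0.11 − 0.11 − 0.07 + 0.02 = 0.87

0.87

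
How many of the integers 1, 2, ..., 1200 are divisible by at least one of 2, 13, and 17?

By inclusion–exclusion:
floor(1200/2) + floor(1200/13) + floor(1200/17) − floor(1200/26) − floor(1200/34) − floor(1200/221) + floor(1200/442) = 600 + 92 + 70 − 46 − 35 − 5 + 2 = 678

678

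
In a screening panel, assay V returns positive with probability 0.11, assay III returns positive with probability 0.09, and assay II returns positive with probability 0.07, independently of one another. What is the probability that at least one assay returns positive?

0.246793

Since the events are independent, P(none) is the product of the individual non-occurrence probabilities.
P(none) = (1 − 0.11) × (1 − 0.09) × (1 − 0.07) = 0.89 × 0.91 × 0.93 = 0.753207
P(at least one) = 1 − 0.753207 = 0.246793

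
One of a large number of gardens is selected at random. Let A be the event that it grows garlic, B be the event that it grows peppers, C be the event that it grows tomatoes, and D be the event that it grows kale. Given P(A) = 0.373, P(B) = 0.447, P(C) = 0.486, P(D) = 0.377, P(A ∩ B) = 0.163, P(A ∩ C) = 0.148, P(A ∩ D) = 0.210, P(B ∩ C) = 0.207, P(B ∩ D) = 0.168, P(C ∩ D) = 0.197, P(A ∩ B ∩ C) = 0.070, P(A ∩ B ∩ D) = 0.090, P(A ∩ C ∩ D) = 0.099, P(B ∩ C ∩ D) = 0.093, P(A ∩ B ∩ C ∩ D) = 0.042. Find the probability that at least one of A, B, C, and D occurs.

0.900

Inclusion–exclusion gives
P(A ∪ B ∪ C ∪ D) = 0.373 + 0.447 + 0.486 + 0.377 − 0.163 − 0.148 − 0.210 − 0.207 − 0.168 − 0.197 + 0.070 + 0.090 + 0.099 + 0.093 − 0.042 = 0.900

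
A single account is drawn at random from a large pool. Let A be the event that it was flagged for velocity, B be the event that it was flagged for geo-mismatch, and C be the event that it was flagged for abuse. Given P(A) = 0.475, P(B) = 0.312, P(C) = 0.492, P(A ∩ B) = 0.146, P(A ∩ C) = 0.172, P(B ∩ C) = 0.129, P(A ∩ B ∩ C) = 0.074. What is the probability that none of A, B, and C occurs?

0.094

Using inclusion–exclusion:
P(A ∪ B ∪ C) = 0.475 + 0.312 + 0.492 − 0.146 − 0.172 − 0.129 + 0.074 = 0.906
P(none) = 1 − 0.906 = 0.094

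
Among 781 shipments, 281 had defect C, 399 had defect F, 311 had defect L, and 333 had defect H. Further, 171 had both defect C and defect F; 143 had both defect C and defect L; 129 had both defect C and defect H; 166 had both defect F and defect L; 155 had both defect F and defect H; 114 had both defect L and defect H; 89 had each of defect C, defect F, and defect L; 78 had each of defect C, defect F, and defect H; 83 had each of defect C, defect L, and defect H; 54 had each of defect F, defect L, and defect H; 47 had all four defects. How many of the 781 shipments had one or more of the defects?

703

By inclusion-exclusion,
|union| = 281 + 399 + 311 + 333 − 171 − 143 − 129 − 166 − 155 − 114 + 89 + 78 + 83 + 54 − 47 = 703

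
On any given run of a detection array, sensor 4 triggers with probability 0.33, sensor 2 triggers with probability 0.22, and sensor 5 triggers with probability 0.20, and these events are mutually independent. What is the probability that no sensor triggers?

0.41808

Independence gives P(none) = ∏(1 − pᵢ).
P(none) = (1 − 0.33) × (1 − 0.22) × (1 − 0.20) = 0.67 × 0.78 × 0.80 = 0.41808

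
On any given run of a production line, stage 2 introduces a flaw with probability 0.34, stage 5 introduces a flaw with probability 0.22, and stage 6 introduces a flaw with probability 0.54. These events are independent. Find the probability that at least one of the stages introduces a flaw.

0.763192

P(none) = (1 − 0.34) × (1 − 0.22) × (1 − 0.54) = 0.66 × 0.78 × 0.46 = 0.236808
P(at least one) = 1 − 0.236808 = 0.763192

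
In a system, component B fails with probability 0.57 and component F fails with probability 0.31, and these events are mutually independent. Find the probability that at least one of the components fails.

0.7033

Independence gives P(none) = ∏(1 − pᵢ).
P(none) = (1 − 0.57) × (1 − 0.31) = 0.43 × 0.69 = 0.2967
P(at least one) = 1 − 0.2967 = 0.7033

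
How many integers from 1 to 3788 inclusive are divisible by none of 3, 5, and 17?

1903

floor(3788/3) + floor(3788/5) + floor(3788/17) − floor(3788/15) − floor(3788/51) − floor(3788/85) + floor(3788/255) = 1262 + 757 + 222 − 252 − 74 − 44 + 14 = 1885
3788 − 1885 = 1903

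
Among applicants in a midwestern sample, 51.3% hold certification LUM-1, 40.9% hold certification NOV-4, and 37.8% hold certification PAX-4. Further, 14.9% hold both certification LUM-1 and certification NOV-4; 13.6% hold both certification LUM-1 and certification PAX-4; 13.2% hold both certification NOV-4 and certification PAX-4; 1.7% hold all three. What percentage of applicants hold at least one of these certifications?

90.0%

P(≥1) = 51.3 + 40.9 + 37.8 − 14.9 − 13.6 − 13.2 + 1.7 = 90.0%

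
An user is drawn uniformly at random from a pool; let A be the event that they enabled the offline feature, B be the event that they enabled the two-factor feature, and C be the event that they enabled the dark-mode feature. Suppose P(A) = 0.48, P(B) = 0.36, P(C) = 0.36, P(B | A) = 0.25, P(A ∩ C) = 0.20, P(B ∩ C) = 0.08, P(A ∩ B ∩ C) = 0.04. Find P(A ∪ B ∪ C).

P(A ∩ B) = P(A)·P(B|A) = 0.48 × 0.25 = 0.12
P(A ∪ B ∪ C) = 0.48 + 0.36 + 0.36 − 0.12 − 0.20 − 0.08 + 0.04 = 0.84

0.84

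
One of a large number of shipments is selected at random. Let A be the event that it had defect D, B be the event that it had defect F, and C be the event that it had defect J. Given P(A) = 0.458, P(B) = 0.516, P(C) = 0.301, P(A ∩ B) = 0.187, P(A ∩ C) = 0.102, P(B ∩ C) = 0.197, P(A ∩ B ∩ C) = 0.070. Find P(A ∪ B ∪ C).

P(A ∪ B ∪ C) = 0.458 + 0.516 + 0.301 − 0.187 − 0.102 − 0.197 + 0.070 = 0.859

0.859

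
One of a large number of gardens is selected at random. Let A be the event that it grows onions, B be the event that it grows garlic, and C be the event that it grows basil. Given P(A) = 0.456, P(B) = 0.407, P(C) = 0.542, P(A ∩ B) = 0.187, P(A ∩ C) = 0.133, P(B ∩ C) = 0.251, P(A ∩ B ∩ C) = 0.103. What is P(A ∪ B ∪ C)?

Using inclusion–exclusion:
P(A ∪ B ∪ C) = 0.456 + 0.407 + 0.542 − 0.187 − 0.133 − 0.251 + 0.103 = 0.937

0.937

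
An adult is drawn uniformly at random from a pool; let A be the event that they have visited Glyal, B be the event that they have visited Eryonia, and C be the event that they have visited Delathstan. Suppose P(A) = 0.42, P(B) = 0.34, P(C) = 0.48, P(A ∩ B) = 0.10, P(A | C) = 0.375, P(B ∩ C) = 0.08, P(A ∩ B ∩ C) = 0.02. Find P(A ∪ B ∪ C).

0.90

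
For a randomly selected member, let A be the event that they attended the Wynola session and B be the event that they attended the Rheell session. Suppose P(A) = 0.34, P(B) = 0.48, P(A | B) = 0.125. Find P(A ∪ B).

P(A ∩ B) = P(B)·P(A|B) = 0.48 × 0.125 = 0.06
By inclusion–exclusion:
P(A ∪ B) = 0.34 + 0.48 − 0.06 = 0.76

0.76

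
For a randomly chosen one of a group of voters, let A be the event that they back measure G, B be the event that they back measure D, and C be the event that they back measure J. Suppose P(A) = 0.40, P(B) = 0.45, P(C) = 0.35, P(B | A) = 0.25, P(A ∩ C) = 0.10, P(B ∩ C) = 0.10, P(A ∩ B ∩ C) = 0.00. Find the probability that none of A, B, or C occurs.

P(A ∩ B) = P(A)·P(B|A) = 0.40 × 0.25 = 0.10
Using inclusion–exclusion:
P(A ∪ B ∪ C) = 0.40 + 0.45 + 0.35 − 0.10 − 0.10 − 0.10 + 0.00 = 0.90
P(none) = 1 − 0.90 = 0.10

0.10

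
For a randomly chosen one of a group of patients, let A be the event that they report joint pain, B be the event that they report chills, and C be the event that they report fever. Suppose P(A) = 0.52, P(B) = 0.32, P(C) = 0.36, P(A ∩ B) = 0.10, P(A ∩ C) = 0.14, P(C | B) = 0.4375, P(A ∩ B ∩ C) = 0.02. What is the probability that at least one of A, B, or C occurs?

P(B ∩ C) = P(B)·P(C|B) = 0.32 × 0.4375 = 0.14
Inclusion–exclusion gives
P(A ∪ B ∪ C) = 0.52 + 0.32 + 0.36 − 0.10 − 0.14 − 0.14 + 0.02 = 0.84

0.84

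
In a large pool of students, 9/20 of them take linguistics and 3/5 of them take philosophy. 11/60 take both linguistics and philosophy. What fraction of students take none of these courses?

Using inclusion–exclusion:
P(at least one) = 9/20 + 3/5 − 11/60 = 13/15
P(none) = 1 − 13/15 = 2/15

2/15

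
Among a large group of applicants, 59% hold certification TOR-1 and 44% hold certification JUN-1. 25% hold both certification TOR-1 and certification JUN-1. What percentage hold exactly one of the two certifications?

53%

By inclusion–exclusion (exactly-one form):
P(exactly one) = 59 + 44 − 2·25 = 53%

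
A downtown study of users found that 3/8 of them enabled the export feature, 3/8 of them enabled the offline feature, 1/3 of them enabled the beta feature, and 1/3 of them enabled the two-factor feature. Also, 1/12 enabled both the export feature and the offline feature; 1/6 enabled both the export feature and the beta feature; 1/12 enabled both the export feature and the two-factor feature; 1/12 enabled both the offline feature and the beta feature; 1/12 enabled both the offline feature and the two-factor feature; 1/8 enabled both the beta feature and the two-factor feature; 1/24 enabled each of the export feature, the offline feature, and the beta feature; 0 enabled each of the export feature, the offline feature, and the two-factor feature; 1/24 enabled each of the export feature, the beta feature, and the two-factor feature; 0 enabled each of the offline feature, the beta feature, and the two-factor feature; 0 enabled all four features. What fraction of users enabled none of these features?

1/8

P(union) = 3/8 + 3/8 + 1/3 + 1/3 − 1/12 − 1/6 − 1/12 − 1/12 − 1/12 − 1/8 + 1/24 + 0 + 1/24 + 0 − 0 = 7/8
P(none) = 1 − 7/8 = 1/8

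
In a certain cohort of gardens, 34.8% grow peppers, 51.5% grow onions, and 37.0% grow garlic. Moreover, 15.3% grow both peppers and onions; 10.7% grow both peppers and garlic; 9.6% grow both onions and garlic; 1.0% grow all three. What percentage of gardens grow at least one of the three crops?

88.7%

Inclusion–exclusion gives
P(union) = 34.8 + 51.5 + 37.0 − 15.3 − 10.7 − 9.6 + 1.0 = 88.7%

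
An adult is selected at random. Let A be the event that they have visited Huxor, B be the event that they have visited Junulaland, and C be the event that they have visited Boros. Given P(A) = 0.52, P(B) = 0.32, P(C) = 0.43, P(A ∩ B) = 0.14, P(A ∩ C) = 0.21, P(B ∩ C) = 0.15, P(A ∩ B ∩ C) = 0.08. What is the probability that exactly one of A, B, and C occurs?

0.51

P(exactly one) = 0.52 + 0.32 + 0.43 − 2·0.14 − 2·0.21 − 2·0.15 + 3·0.08 = 0.51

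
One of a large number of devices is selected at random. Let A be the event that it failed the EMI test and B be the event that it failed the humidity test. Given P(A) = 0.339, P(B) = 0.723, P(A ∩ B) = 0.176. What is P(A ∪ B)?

P(A ∪ B) = 0.339 + 0.723 − 0.176 = 0.886

0.886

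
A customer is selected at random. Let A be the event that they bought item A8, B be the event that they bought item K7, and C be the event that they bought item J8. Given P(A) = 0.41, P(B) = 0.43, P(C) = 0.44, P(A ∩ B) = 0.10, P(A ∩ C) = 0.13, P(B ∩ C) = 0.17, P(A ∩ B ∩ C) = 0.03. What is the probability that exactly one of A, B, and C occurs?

0.57

Using the inclusion–exclusion count for exactly one event:
P(exactly one) = 0.41 + 0.43 + 0.44 − 2·0.10 − 2·0.13 − 2·0.17 + 3·0.03 = 0.57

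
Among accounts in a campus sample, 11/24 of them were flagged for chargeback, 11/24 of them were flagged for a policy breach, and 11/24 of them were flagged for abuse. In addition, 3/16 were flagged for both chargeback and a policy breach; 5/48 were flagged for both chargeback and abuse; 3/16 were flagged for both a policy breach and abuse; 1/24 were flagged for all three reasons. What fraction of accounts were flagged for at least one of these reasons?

P(at least one) = 11/24 + 11/24 + 11/24 − 3/16 − 5/48 − 3/16 + 1/24 = 15/16

15/16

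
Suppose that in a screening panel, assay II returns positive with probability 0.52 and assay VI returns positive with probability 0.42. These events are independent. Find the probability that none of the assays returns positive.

0.2784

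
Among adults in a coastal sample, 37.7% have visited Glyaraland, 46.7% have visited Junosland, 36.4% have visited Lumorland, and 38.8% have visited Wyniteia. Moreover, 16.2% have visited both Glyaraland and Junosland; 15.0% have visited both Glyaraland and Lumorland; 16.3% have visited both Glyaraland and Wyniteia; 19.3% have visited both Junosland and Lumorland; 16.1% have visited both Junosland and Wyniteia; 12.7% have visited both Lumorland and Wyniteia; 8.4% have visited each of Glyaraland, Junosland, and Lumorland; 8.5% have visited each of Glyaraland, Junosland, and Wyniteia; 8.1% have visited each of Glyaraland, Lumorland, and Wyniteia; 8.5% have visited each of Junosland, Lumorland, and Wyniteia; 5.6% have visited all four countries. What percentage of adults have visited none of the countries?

Apply inclusion-exclusion:
P(at least one) = 37.7 + 46.7 + 36.4 + 38.8 − 16.2 − 15.0 − 16.3 − 19.3 − 16.1 − 12.7 + 8.4 + 8.5 + 8.1 + 8.5 − 5.6 = 91.9%
P(none) = 100% − 91.9% = 8.1%

8.1%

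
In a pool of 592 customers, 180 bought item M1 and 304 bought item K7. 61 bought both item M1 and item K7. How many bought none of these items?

169

By inclusion–exclusion:
N(≥1) = 180 + 304 − 61 = 423
None: 592 − 423 = 169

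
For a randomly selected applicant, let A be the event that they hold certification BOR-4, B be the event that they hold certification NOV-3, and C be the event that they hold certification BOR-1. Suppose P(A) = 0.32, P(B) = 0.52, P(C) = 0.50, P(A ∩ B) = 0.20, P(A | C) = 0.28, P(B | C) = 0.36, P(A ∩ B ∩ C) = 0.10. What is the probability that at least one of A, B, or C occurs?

P(A ∩ C) = P(C)·P(A|C) = 0.50 × 0.28 = 0.14
P(B ∩ C) = P(C)·P(B|C) = 0.50 × 0.36 = 0.18
P(A ∪ B ∪ C) = 0.32 + 0.52 + 0.50 − 0.20 − 0.14 − 0.18 + 0.10 = 0.92

0.92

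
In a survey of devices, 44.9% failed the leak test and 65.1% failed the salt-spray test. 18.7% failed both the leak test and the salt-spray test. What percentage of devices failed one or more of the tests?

91.3%

P(≥1) = 44.9 + 65.1 − 18.7 = 91.3%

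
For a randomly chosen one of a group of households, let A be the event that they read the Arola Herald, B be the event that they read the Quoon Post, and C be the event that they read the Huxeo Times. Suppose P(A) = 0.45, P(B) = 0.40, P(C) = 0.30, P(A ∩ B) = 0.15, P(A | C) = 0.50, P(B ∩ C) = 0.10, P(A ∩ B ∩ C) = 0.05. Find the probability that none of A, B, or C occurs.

P(A ∩ C) = P(C)·P(A|C) = 0.30 × 0.50 = 0.15
P(A ∪ B ∪ C) = 0.45 + 0.40 + 0.30 − 0.15 − 0.15 − 0.10 + 0.05 = 0.80
P(none) = 1 − 0.80 = 0.20

0.20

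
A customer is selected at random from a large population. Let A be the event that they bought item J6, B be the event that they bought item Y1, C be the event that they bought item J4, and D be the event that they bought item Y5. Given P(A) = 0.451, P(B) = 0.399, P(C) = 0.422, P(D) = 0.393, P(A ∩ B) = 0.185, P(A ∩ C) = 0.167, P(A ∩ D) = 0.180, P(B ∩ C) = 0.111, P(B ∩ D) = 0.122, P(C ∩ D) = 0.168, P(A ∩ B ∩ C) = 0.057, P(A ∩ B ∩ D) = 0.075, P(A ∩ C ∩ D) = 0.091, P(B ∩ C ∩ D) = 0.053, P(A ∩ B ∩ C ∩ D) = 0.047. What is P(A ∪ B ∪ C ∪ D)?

P(A ∪ B ∪ C ∪ D) = 0.451 + 0.399 + 0.422 + 0.393 − 0.185 − 0.167 − 0.180 − 0.111 − 0.122 − 0.168 + 0.057 + 0.075 + 0.091 + 0.053 − 0.047 = 0.961

0.961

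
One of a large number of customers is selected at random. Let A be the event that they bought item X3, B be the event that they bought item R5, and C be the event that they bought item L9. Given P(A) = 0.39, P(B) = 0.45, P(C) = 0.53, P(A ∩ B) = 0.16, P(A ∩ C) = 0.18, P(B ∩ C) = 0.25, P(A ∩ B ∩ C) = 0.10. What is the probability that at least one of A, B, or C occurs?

Using inclusion–exclusion:
P(A ∪ B ∪ C) = 0.39 + 0.45 + 0.53 − 0.16 − 0.18 − 0.25 + 0.10 = 0.88

0.88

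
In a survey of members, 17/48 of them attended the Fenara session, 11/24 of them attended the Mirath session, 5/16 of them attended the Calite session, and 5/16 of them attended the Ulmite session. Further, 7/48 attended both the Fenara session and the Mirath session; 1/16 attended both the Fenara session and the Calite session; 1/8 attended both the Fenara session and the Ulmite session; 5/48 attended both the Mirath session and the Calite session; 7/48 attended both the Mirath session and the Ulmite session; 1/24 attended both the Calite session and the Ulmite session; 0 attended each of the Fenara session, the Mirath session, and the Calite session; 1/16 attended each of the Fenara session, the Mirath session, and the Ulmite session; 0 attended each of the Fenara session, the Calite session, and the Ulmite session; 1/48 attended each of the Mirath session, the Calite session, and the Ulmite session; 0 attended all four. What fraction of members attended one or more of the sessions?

43/48

Inclusion–exclusion gives
P(union) = 17/48 + 11/24 + 5/16 + 5/16 − 7/48 − 1/16 − 1/8 − 5/48 − 7/48 − 1/24 + 0 + 1/16 + 0 + 1/48 − 0 = 43/48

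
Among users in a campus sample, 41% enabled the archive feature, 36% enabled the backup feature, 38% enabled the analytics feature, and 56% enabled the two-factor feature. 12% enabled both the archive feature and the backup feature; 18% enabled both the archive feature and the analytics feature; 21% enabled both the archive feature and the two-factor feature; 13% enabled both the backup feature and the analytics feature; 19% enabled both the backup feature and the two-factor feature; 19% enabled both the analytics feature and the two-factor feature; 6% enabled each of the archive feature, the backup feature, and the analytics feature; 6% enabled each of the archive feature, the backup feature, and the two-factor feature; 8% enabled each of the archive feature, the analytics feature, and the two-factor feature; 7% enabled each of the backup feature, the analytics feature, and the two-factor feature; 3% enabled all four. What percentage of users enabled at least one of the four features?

93%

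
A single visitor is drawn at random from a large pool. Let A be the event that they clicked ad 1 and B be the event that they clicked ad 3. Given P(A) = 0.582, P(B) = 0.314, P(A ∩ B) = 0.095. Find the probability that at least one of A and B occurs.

0.801

P(A ∪ B) = 0.582 + 0.314 − 0.095 = 0.801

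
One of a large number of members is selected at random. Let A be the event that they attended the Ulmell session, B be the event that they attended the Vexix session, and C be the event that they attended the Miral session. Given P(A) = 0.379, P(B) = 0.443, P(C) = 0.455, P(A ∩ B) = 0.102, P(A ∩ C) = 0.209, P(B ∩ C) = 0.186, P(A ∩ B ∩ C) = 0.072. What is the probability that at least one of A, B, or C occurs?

P(A ∪ B ∪ C) = 0.379 + 0.443 + 0.455 − 0.102 − 0.209 − 0.186 + 0.072 = 0.852

0.852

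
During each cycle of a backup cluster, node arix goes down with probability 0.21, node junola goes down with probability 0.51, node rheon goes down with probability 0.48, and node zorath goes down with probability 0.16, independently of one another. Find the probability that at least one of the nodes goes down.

Independence gives P(none) = ∏(1 − pᵢ).
P(none) = (1 − 0.21) × (1 − 0.51) × (1 − 0.48) × (1 − 0.16) = 0.79 × 0.49 × 0.52 × 0.84 = 0.16908528
P(at least one) = 1 − 0.16908528 = 0.83091472

0.83091472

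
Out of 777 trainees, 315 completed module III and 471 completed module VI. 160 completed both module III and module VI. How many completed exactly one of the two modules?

By inclusion–exclusion (exactly-one form):
N(exactly one) = 315 + 471 − 2·160 = 466

466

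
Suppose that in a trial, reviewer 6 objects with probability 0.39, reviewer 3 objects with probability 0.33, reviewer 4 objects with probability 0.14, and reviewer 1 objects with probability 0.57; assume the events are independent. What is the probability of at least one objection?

Since the events are independent, P(none) is the product of the individual non-occurrence probabilities.
P(none) = (1 − 0.39) × (1 − 0.33) × (1 − 0.14) × (1 − 0.57) = 0.61 × 0.67 × 0.86 × 0.43 = 0.15113726
P(at least one) = 1 − 0.15113726 = 0.84886274

0.84886274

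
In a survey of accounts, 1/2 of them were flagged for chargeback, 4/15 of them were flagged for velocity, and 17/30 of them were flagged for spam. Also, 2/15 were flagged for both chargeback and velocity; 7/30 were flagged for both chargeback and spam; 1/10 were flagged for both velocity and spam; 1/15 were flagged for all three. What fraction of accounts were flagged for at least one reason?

Using inclusion–exclusion:
P(union) = 1/2 + 4/15 + 17/30 − 2/15 − 7/30 − 1/10 + 1/15 = 14/15

14/15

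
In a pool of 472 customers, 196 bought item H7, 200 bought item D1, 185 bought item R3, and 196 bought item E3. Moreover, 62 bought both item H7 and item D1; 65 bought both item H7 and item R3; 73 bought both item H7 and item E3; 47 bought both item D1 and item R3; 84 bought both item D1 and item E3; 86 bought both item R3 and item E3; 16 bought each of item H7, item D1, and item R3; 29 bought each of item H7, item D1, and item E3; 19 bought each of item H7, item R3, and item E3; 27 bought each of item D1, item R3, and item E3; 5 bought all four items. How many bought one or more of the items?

446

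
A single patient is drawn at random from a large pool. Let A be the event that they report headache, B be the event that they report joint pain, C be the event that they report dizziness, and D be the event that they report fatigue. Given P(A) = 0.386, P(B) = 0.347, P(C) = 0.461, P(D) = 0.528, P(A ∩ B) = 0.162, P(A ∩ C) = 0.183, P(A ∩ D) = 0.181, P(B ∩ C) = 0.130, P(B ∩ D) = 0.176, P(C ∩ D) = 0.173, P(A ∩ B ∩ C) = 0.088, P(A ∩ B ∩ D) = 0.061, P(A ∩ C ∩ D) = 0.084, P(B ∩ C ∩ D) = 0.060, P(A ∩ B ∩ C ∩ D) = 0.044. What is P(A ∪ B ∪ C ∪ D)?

0.966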